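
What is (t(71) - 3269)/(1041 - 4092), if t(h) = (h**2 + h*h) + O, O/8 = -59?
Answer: -6341/3051 ≈ -2.0783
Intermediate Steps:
O = -472 (O = 8*(-59) = -472)
t(h) = -472 + 2*h**2 (t(h) = (h**2 + h*h) - 472 = (h**2 + h**2) - 472 = 2*h**2 - 472 = -472 + 2*h**2)
(t(71) - 3269)/(1041 - 4092) = ((-472 + 2*71**2) - 3269)/(1041 - 4092) = ((-472 + 2*5041) - 3269)/(-3051) = ((-472 + 10082) - 3269)*(-1/3051) = (9610 - 3269)*(-1/3051) = 6341*(-1/3051) = -6341/3051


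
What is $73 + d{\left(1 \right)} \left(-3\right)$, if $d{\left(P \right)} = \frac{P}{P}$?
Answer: $70$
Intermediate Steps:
$d{\left(P \right)} = 1$
$73 + d{\left(1 \right)} \left(-3\right) = 73 + 1 \left(-3\right) = 73 - 3 = 70$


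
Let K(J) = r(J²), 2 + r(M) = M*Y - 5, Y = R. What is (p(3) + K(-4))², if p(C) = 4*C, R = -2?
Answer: 729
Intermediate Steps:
Y = -2
r(M) = -7 - 2*M (r(M) = -2 + (M*(-2) - 5) = -2 + (-2*M - 5) = -2 + (-5 - 2*M) = -7 - 2*M)
K(J) = -7 - 2*J²
(p(3) + K(-4))² = (4*3 + (-7 - 2*(-4)²))² = (12 + (-7 - 2*16))² = (12 + (-7 - 32))² = (12 - 39)² = (-27)² = 729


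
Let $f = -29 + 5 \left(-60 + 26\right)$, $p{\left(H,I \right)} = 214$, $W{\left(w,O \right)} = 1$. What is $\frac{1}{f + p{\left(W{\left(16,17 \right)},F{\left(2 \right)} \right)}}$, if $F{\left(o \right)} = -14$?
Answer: $\frac{1}{15} \approx 0.066667$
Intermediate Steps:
$f = -199$ ($f = -29 + 5 \left(-34\right) = -29 - 170 = -199$)
$\frac{1}{f + p{\left(W{\left(16,17 \right)},F{\left(2 \right)} \right)}} = \frac{1}{-199 + 214} = \frac{1}{15}$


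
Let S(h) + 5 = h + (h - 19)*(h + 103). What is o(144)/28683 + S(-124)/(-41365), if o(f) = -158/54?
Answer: -2229011269/32034751965 ≈ -0.069581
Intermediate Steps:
o(f) = -79/27 (o(f) = -158*1/54 = -79/27)
S(h) = -5 + h + (-19 + h)*(103 + h) (S(h) = -5 + (h + (h - 19)*(h + 103)) = -5 + (h + (-19 + h)*(103 + h)) = -5 + h + (-19 + h)*(103 + h))
o(144)/28683 + S(-124)/(-41365) = -79/27/28683 + (-1962 + (-124)² + 85*(-124))/(-41365) = -79/27*1/28683 + (-1962 + 15376 - 10540)*(-1/41365) = -79/774441 + 2874*(-1/41365) = -79/774441 - 2874/41365 = -2229011269/32034751965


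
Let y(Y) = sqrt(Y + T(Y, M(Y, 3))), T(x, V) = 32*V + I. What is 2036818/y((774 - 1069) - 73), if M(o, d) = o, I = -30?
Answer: -1018409*I*sqrt(12174)/6087 ≈ -18460.0*I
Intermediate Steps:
T(x, V) = -30 + 32*V (T(x, V) = 32*V - 30 = -30 + 32*V)
y(Y) = sqrt(-30 + 33*Y) (y(Y) = sqrt(Y + (-30 + 32*Y)) = sqrt(-30 + 33*Y))
2036818/y((774 - 1069) - 73) = 2036818/(sqrt(-30 + 33*((774 - 1069) - 73))) = 2036818/(sqrt(-30 + 33*(-295 - 73))) = 2036818/(sqrt(-30 + 33*(-368))) = 2036818/(sqrt(-30 - 12144)) = 2036818/(sqrt(-12174)) = 2036818/((I*sqrt(12174))) = 2036818*(-I*sqrt(12174)/12174) = -1018409*I*sqrt(12174)/6087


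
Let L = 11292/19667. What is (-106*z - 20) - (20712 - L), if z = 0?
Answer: -407724952/19667 ≈ -20731.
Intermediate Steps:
L = 11292/19667 (L = 11292*(1/19667) = 11292/19667 ≈ 0.57416)
(-106*z - 20) - (20712 - L) = (-106*0 - 20) - (20712 - 1*11292/19667) = (0 - 20) - (20712 - 11292/19667) = -20 - 1*407331612/19667 = -20 - 407331612/19667 = -407724952/19667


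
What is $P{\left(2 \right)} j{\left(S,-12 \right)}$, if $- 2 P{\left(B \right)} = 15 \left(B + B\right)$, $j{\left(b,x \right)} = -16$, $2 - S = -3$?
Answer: $480$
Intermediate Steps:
$S = 5$ ($S = 2 - -3 = 2 + 3 = 5$)
$P{\left(B \right)} = - 15 B$ ($P{\left(B \right)} = - \frac{15 \left(B + B\right)}{2} = - \frac{15 \cdot 2 B}{2} = - \frac{30 B}{2} = - 15 B$)
$P{\left(2 \right)} j{\left(S,-12 \right)} = \left(-15\right) 2 \left(-16\right) = \left(-30\right) \left(-16\right) = 480$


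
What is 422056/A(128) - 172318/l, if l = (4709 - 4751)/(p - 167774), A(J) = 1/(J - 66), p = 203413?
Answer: 3620137513/21 ≈ 1.7239e+8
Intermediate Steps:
A(J) = 1/(-66 + J)
l = -42/35639 (l = (4709 - 4751)/(203413 - 167774) = -42/35639 ≈ -0.0011785)
422056/A(128) - 172318/l = 422056/(1/(-66 + 128)) - 172318/(-42/35639) = 422056/(1/62) - 172318*(-35639/42) = 422056/(1/62) + 3070620601/21 = 422056*62 + 3070620601/21 = 26167472 + 3070620601/21 = 3620137513/21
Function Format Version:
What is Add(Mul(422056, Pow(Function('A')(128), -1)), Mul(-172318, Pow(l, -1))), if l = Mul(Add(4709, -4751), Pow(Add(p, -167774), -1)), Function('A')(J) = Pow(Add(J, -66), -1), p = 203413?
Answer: Rational(3620137513, 21) ≈ 1.7239e+8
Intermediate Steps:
Function('A')(J) = Pow(Add(-66, J), -1)
l = Rational(-42, 35639) (l = Mul(Add(4709, -4751), Pow(Add(203413, -167774), -1)) = Mul(-42, Pow(35639, -1)) = Mul(-42, Rational(1, 35639)) = Rational(-42, 35639) ≈ -0.0011785)
Add(Mul(422056, Pow(Function('A')(128), -1)), Mul(-172318, Pow(l, -1))) = Add(Mul(422056, Pow(Pow(Add(-66, 128), -1), -1)), Mul(-172318, Pow(Rational(-42, 35639), -1))) = Add(Mul(422056, Pow(Pow(62, -1), -1)), Mul(-172318, Rational(-35639, 42))) = Add(Mul(422056, Pow(Rational(1, 62), -1)), Rational(3070620601, 21)) = Add(Mul(422056, 62), Rational(3070620601, 21)) = Add(26167472, Rational(3070620601, 21)) = Rational(3620137513, 21)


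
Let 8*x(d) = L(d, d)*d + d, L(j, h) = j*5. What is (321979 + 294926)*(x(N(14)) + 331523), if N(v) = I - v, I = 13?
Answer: 409037009535/2 ≈ 2.0452e+11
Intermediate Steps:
L(j, h) = 5*j
N(v) = 13 - v
x(d) = d/8 + 5*d²/8 (x(d) = ((5*d)*d + d)/8 = (5*d² + d)/8 = (d + 5*d²)/8 = d/8 + 5*d²/8)
(321979 + 294926)*(x(N(14)) + 331523) = (321979 + 294926)*((13 - 1*14)*(1 + 5*(13 - 1*14))/8 + 331523) = 616905*((13 - 14)*(1 + 5*(13 - 14))/8 + 331523) = 616905*((⅛)*(-1)*(1 + 5*(-1)) + 331523) = 616905*((⅛)*(-1)*(1 - 5) + 331523) = 616905*((⅛)*(-1)*(-4) + 331523) = 616905*(½ + 331523) = 616905*(663047/2) = 409037009535/2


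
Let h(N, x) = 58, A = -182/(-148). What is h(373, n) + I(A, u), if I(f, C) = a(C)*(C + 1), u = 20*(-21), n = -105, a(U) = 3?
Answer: -1199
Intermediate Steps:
A = 91/74 (A = -182*(-1/148) = 91/74 ≈ 1.2297)
u = -420
I(f, C) = 3 + 3*C (I(f, C) = 3*(C + 1) = 3*(1 + C) = 3 + 3*C)
h(373, n) + I(A, u) = 58 + (3 + 3*(-420)) = 58 + (3 - 1260) = 58 - 1257 = -1199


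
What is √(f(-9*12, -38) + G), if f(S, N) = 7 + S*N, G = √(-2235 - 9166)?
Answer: √(4111 + I*√11401) ≈ 64.122 + 0.8326*I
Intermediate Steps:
G = I*√11401 (G = √(-11401) = I*√11401 ≈ 106.78*I)
f(S, N) = 7 + N*S
√(f(-9*12, -38) + G) = √((7 - (-342)*12) + I*√11401) = √((7 - 38*(-108)) + I*√11401) = √((7 + 4104) + I*√11401) = √(4111 + I*√11401)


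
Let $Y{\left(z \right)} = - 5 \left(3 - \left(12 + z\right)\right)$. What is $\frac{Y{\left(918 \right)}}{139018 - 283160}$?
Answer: $- \frac{4635}{144142} \approx -0.032156$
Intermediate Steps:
$Y{\left(z \right)} = 45 + 5 z$ ($Y{\left(z \right)} = - 5 \left(-9 - z\right) = 45 + 5 z$)
$\frac{Y{\left(918 \right)}}{139018 - 283160} = \frac{45 + 5 \cdot 918}{139018 - 283160} = \frac{45 + 4590}{-144142} = 4635 \left(- \frac{1}{144142}\right) = - \frac{4635}{144142}$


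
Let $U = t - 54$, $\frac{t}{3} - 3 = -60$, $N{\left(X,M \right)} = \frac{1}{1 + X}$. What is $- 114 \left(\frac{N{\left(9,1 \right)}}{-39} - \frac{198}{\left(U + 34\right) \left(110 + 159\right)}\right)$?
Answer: $- \frac{490979}{3339635} \approx -0.14702$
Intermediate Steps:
$t = -171$ ($t = 9 + 3 \left(-60\right) = 9 - 180 = -171$)
$U = -225$ ($U = -171 - 54 = -225$)
$- 114 \left(\frac{N{\left(9,1 \right)}}{-39} - \frac{198}{\left(U + 34\right) \left(110 + 159\right)}\right) = - 114 \left(\frac{1}{\left(1 + 9\right) \left(-39\right)} - \frac{198}{\left(-225 + 34\right) \left(110 + 159\right)}\right) = - 114 \left(\frac{1}{10} \left(- \frac{1}{39}\right) - \frac{198}{\left(-191\right) 269}\right) = - 114 \left(\frac{1}{10} \left(- \frac{1}{39}\right) - \frac{198}{-51379}\right) = - 114 \left(- \frac{1}{390} - - \frac{198}{51379}\right) = - 114 \left(- \frac{1}{390} + \frac{198}{51379}\right) = \left(-114\right) \frac{25841}{20037810} = - \frac{490979}{3339635}$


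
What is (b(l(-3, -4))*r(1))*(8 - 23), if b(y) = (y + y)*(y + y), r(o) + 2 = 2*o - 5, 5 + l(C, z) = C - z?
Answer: 4800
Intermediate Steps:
l(C, z) = -5 + C - z (l(C, z) = -5 + (C - z) = -5 + C - z)
r(o) = -7 + 2*o (r(o) = -2 + (2*o - 5) = -2 + (-5 + 2*o) = -7 + 2*o)
b(y) = 4*y² (b(y) = (2*y)*(2*y) = 4*y²)
(b(l(-3, -4))*r(1))*(8 - 23) = ((4*(-5 - 3 - 1*(-4))²)*(-7 + 2*1))*(8 - 23) = ((4*(-5 - 3 + 4)²)*(-7 + 2))*(-15) = ((4*(-4)²)*(-5))*(-15) = ((4*16)*(-5))*(-15) = (64*(-5))*(-15) = -320*(-15) = 4800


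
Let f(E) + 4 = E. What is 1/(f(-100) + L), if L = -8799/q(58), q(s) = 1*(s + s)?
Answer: -116/20863 ≈ -0.0055601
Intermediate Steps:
q(s) = 2*s (q(s) = 1*(2*s) = 2*s)
f(E) = -4 + E
L = -8799/116 (L = -8799/(2*58) = -8799/116 ≈ -75.853)
1/(f(-100) + L) = 1/((-4 - 100) - 8799/116) = 1/(-104 - 8799/116) = 1/(-20863/116) = -116/20863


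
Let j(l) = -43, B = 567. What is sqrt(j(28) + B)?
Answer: 2*sqrt(131) ≈ 22.891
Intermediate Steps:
sqrt(j(28) + B) = sqrt(-43 + 567) = sqrt(524) = 2*sqrt(131)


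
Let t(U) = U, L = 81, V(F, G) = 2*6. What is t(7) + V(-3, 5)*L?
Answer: 979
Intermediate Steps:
V(F, G) = 12
t(7) + V(-3, 5)*L = 7 + 12*81 = 7 + 972 = 979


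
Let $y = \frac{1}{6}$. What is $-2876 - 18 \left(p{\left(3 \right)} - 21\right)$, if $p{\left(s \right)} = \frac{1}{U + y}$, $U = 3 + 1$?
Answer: $- \frac{62558}{25} \approx -2502.3$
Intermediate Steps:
$y = \frac{1}{6} \approx 0.16667$
$U = 4$
$p{\left(s \right)} = \frac{6}{25}$ ($p{\left(s \right)} = \frac{1}{4 + \frac{1}{6}} = \frac{1}{\frac{25}{6}} = \frac{6}{25}$)
$-2876 - 18 \left(p{\left(3 \right)} - 21\right) = -2876 - 18 \left(\frac{6}{25} - 21\right) = -2876 - - \frac{9342}{25} = -2876 + \frac{9342}{25} = - \frac{62558}{25}$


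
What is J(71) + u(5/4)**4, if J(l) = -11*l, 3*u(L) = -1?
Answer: -63260/81 ≈ -780.99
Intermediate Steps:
u(L) = -1/3 (u(L) = (1/3)*(-1) = -1/3)
J(71) + u(5/4)**4 = -11*71 + (-1/3)**4 = -781 + 1/81 = -63260/81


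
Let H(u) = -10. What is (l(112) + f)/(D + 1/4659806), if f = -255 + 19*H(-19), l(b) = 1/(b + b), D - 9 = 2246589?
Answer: -232242401137/1172495614078768 ≈ -0.00019808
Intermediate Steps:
D = 2246598 (D = 9 + 2246589 = 2246598)
l(b) = 1/(2*b)
f = -445 (f = -255 + 19*(-10) = -255 - 190 = -445)
(l(112) + f)/(D + 1/4659806) = ((1/2)/112 - 445)/(2246598 + 1/4659806) = ((1/2)*(1/112) - 445)/(2246598 + 1/4659806) = (1/224 - 445)/(10468710839989/4659806) = -99679/224*4659806/10468710839989 = -232242401137/1172495614078768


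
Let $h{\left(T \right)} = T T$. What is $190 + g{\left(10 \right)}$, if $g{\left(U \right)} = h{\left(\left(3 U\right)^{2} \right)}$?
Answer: $810190$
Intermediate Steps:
$h{\left(T \right)} = T^{2}$
$g{\left(U \right)} = 81 U^{4}$ ($g{\left(U \right)} = \left(\left(3 U\right)^{2}\right)^{2} = \left(9 U^{2}\right)^{2} = 81 U^{4}$)
$190 + g{\left(10 \right)} = 190 + 81 \cdot 10^{4} = 190 + 81 \cdot 10000 = 190 + 810000 = 810190$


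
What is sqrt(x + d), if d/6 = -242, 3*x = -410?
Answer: I*sqrt(14298)/3 ≈ 39.858*I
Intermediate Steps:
x = -410/3 (x = (1/3)*(-410) = -410/3 ≈ -136.67)
d = -1452 (d = 6*(-242) = -1452)
sqrt(x + d) = sqrt(-410/3 - 1452) = sqrt(-4766/3) = I*sqrt(14298)/3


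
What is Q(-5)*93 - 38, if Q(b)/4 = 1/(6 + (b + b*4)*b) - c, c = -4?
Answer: 190322/131 ≈ 1452.8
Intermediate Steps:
Q(b) = 16 + 4/(6 + 5*b²) (Q(b) = 4*(1/(6 + (b + b*4)*b) - 1*(-4)) = 4*(1/(6 + (b + 4*b)*b) + 4) = 4*(1/(6 + (5*b)*b) + 4) = 4*(1/(6 + 5*b²) + 4) = 4*(4 + 1/(6 + 5*b²)) = 16 + 4/(6 + 5*b²))
Q(-5)*93 - 38 = (20*(5 + 4*(-5)²)/(6 + 5*(-5)²))*93 - 38 = (20*(5 + 4*25)/(6 + 5*25))*93 - 38 = (20*(5 + 100)/(6 + 125))*93 - 38 = (20*105/131)*93 - 38 = (20*(1/131)*105)*93 - 38 = (2100/131)*93 - 38 = 195300/131 - 38 = 190322/131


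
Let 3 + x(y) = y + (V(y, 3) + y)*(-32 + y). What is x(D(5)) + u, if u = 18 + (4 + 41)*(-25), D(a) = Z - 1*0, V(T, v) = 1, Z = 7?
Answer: -1303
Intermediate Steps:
D(a) = 7 (D(a) = 7 - 1*0 = 7 + 0 = 7)
u = -1107 (u = 18 + 45*(-25) = 18 - 1125 = -1107)
x(y) = -3 + y + (1 + y)*(-32 + y) (x(y) = -3 + (y + (1 + y)*(-32 + y)) = -3 + y + (1 + y)*(-32 + y))
x(D(5)) + u = (-35 + 7² - 30*7) - 1107 = (-35 + 49 - 210) - 1107 = -196 - 1107 = -1303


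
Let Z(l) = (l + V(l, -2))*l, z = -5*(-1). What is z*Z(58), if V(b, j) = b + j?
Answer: 33060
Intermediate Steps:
z = 5
Z(l) = l*(-2 + 2*l) (Z(l) = (l + (l - 2))*l = (l + (-2 + l))*l = (-2 + 2*l)*l = l*(-2 + 2*l))
z*Z(58) = 5*(2*58*(-1 + 58)) = 5*(2*58*57) = 5*6612 = 33060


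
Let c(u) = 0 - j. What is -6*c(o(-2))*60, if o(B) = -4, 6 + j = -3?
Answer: -3240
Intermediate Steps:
j = -9 (j = -6 - 3 = -9)
c(u) = 9 (c(u) = 0 - 1*(-9) = 0 + 9 = 9)
-6*c(o(-2))*60 = -6*9*60 = -54*60 = -3240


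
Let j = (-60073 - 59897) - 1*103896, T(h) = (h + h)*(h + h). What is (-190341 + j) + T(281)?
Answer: -98363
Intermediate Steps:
T(h) = 4*h² (T(h) = (2*h)*(2*h) = 4*h²)
j = -223866 (j = -119970 - 103896 = -223866)
(-190341 + j) + T(281) = (-190341 - 223866) + 4*281² = -414207 + 4*78961 = -414207 + 315844 = -98363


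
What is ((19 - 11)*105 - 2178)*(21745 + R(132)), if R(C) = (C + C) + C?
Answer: -29624658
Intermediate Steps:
R(C) = 3*C (R(C) = 2*C + C = 3*C)
((19 - 11)*105 - 2178)*(21745 + R(132)) = ((19 - 11)*105 - 2178)*(21745 + 3*132) = (8*105 - 2178)*(21745 + 396) = (840 - 2178)*22141 = -1338*22141 = -29624658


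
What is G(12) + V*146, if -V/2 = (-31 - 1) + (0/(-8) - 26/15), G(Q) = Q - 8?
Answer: 147812/15 ≈ 9854.1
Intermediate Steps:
G(Q) = -8 + Q
V = 1012/15 (V = -2*((-31 - 1) + (0/(-8) - 26/15)) = -2*(-32 + (0*(-⅛) - 26*1/15)) = -2*(-32 + (0 - 26/15)) = -2*(-32 - 26/15) = -2*(-506/15) = 1012/15 ≈ 67.467)
G(12) + V*146 = (-8 + 12) + (1012/15)*146 = 4 + 147752/15 = 147812/15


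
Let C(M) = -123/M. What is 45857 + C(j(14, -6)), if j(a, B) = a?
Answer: 641875/14 ≈ 45848.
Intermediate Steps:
45857 + C(j(14, -6)) = 45857 - 123/14 = 641875/14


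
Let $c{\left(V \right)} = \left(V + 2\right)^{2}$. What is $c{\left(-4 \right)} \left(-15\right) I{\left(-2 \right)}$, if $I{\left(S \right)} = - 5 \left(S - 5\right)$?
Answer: $-2100$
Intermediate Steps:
$I{\left(S \right)} = 25 - 5 S$ ($I{\left(S \right)} = - 5 \left(-5 + S\right) = 25 - 5 S$)
$c{\left(V \right)} = \left(2 + V\right)^{2}$
$c{\left(-4 \right)} \left(-15\right) I{\left(-2 \right)} = \left(2 - 4\right)^{2} \left(-15\right) \left(25 - -10\right) = \left(-2\right)^{2} \left(-15\right) \left(25 + 10\right) = 4 \left(-15\right) 35 = \left(-60\right) 35 = -2100$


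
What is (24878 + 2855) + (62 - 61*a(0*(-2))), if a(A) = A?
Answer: 27795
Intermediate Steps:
(24878 + 2855) + (62 - 61*a(0*(-2))) = (24878 + 2855) + (62 - 0*(-2)) = 27733 + (62 - 61*0) = 27733 + (62 + 0) = 27733 + 62 = 27795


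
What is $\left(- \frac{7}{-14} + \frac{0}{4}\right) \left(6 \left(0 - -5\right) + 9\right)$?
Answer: $\frac{39}{2} \approx 19.5$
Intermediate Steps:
$\left(- \frac{7}{-14} + \frac{0}{4}\right) \left(6 \left(0 - -5\right) + 9\right) = \left(\left(-7\right) \left(- \frac{1}{14}\right) + 0 \cdot \frac{1}{4}\right) \left(6 \left(0 + 5\right) + 9\right) = \left(\frac{1}{2} + 0\right) \left(6 \cdot 5 + 9\right) = \frac{30 + 9}{2} = \frac{1}{2} \cdot 39 = \frac{39}{2}$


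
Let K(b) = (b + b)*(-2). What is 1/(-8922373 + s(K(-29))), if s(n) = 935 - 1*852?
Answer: -1/8922290 ≈ -1.1208e-7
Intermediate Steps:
K(b) = -4*b (K(b) = (2*b)*(-2) = -4*b)
s(n) = 83 (s(n) = 935 - 852 = 83)
1/(-8922373 + s(K(-29))) = 1/(-8922373 + 83) = 1/(-8922290) = -1/8922290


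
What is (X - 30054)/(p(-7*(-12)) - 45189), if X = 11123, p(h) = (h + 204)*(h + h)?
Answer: -18931/3195 ≈ -5.9252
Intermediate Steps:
p(h) = 2*h*(204 + h) (p(h) = (204 + h)*(2*h) = 2*h*(204 + h))
(X - 30054)/(p(-7*(-12)) - 45189) = (11123 - 30054)/(2*(-7*(-12))*(204 - 7*(-12)) - 45189) = -18931/(2*84*(204 + 84) - 45189) = -18931/(2*84*288 - 45189) = -18931/(48384 - 45189) = -18931/3195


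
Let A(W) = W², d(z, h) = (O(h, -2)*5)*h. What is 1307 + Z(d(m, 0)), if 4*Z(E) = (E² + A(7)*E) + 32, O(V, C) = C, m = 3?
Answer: 1315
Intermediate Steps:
d(z, h) = -10*h (d(z, h) = (-2*5)*h = -10*h)
Z(E) = 8 + E²/4 + 49*E/4 (Z(E) = ((E² + 7²*E) + 32)/4 = ((E² + 49*E) + 32)/4 = (32 + E² + 49*E)/4 = 8 + E²/4 + 49*E/4)
1307 + Z(d(m, 0)) = 1307 + (8 + (-10*0)²/4 + 49*(-10*0)/4) = 1307 + (8 + (¼)*0² + (49/4)*0) = 1307 + (8 + (¼)*0 + 0) = 1307 + (8 + 0 + 0) = 1307 + 8 = 1315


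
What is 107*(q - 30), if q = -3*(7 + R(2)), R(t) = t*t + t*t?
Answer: -8025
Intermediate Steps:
R(t) = 2*t² (R(t) = t² + t² = 2*t²)
q = -45 (q = -3*(7 + 2*2²) = -3*(7 + 2*4) = -3*(7 + 8) = -3*15 = -45)
107*(q - 30) = 107*(-45 - 30) = 107*(-75) = -8025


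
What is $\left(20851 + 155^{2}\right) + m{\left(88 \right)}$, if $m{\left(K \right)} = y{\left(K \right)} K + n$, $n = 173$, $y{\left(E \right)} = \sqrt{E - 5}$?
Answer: $45049 + 88 \sqrt{83} \approx 45851.0$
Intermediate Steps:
$y{\left(E \right)} = \sqrt{-5 + E}$
$m{\left(K \right)} = 173 + K \sqrt{-5 + K}$ ($m{\left(K \right)} = \sqrt{-5 + K} K + 173 = K \sqrt{-5 + K} + 173 = 173 + K \sqrt{-5 + K}$)
$\left(20851 + 155^{2}\right) + m{\left(88 \right)} = \left(20851 + 155^{2}\right) + \left(173 + 88 \sqrt{-5 + 88}\right) = \left(20851 + 24025\right) + \left(173 + 88 \sqrt{83}\right) = 44876 + \left(173 + 88 \sqrt{83}\right) = 45049 + 88 \sqrt{83}$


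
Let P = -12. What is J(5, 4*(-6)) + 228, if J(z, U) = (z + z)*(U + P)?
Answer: -132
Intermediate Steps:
J(z, U) = 2*z*(-12 + U) (J(z, U) = (z + z)*(U - 12) = (2*z)*(-12 + U) = 2*z*(-12 + U))
J(5, 4*(-6)) + 228 = 2*5*(-12 + 4*(-6)) + 228 = 2*5*(-12 - 24) + 228 = 2*5*(-36) + 228 = -360 + 228 = -132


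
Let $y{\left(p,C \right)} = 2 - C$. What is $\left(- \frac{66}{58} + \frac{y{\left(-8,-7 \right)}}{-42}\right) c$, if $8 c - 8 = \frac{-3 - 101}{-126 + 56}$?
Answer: $- \frac{45567}{28420} \approx -1.6033$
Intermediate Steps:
$c = \frac{83}{70}$ ($c = 1 + \frac{\left(-3 - 101\right) \frac{1}{-126 + 56}}{8} = 1 + \frac{\left(-104\right) \frac{1}{-70}}{8} = 1 + \frac{\left(-104\right) \left(- \frac{1}{70}\right)}{8} = 1 + \frac{1}{8} \cdot \frac{52}{35} = 1 + \frac{13}{70} = \frac{83}{70} \approx 1.1857$)
$\left(- \frac{66}{58} + \frac{y{\left(-8,-7 \right)}}{-42}\right) c = \left(- \frac{66}{58} + \frac{2 - -7}{-42}\right) \frac{83}{70} = \left(\left(-66\right) \frac{1}{58} + \left(2 + 7\right) \left(- \frac{1}{42}\right)\right) \frac{83}{70} = \left(- \frac{33}{29} + 9 \left(- \frac{1}{42}\right)\right) \frac{83}{70} = \left(- \frac{33}{29} - \frac{3}{14}\right) \frac{83}{70} = \left(- \frac{549}{406}\right) \frac{83}{70} = - \frac{45567}{28420}$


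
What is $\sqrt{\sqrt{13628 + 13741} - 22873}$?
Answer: $\sqrt{-22873 + 3 \sqrt{3041}} \approx 150.69 i$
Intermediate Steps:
$\sqrt{\sqrt{13628 + 13741} - 22873} = \sqrt{\sqrt{27369} - 22873} = \sqrt{3 \sqrt{3041} - 22873} = \sqrt{-22873 + 3 \sqrt{3041}}$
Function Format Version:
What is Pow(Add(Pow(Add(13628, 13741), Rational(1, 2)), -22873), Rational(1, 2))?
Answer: Pow(Add(-22873, Mul(3, Pow(3041, Rational(1, 2)))), Rational(1, 2)) ≈ Mul(150.69, I)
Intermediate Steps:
Pow(Add(Pow(Add(13628, 13741), Rational(1, 2)), -22873), Rational(1, 2)) = Pow(Add(Pow(27369, Rational(1, 2)), -22873), Rational(1, 2)) = Pow(Add(Mul(3, Pow(3041, Rational(1, 2))), -22873), Rational(1, 2)) = Pow(Add(-22873, Mul(3, Pow(3041, Rational(1, 2)))), Rational(1, 2))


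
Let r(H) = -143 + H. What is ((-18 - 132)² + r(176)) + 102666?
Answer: 125199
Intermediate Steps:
((-18 - 132)² + r(176)) + 102666 = ((-18 - 132)² + (-143 + 176)) + 102666 = ((-150)² + 33) + 102666 = (22500 + 33) + 102666 = 22533 + 102666 = 125199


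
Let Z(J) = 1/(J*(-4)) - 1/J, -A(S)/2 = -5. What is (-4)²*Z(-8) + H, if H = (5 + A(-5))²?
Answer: 455/2 ≈ 227.50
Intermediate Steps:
A(S) = 10 (A(S) = -2*(-5) = 10)
Z(J) = -5/(4*J) (Z(J) = 1/(-4*J) - 1/J = 1*(-1/(4*J)) - 1/J = -1/(4*J) - 1/J = -5/(4*J))
H = 225 (H = (5 + 10)² = 15² = 225)
(-4)²*Z(-8) + H = (-4)²*(-5/4/(-8)) + 225 = 16*(-5/4*(-⅛)) + 225 = 16*(5/32) + 225 = 5/2 + 225 = 455/2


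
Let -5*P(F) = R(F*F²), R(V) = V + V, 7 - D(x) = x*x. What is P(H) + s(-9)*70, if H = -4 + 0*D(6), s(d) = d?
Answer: -3022/5 ≈ -604.40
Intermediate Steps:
D(x) = 7 - x² (D(x) = 7 - x*x = 7 - x²)
H = -4 (H = -4 + 0*(7 - 1*6²) = -4 + 0*(7 - 1*36) = -4 + 0*(7 - 36) = -4 + 0*(-29) = -4 + 0 = -4)
R(V) = 2*V
P(F) = -2*F³/5 (P(F) = -2*F*F²/5 = -2*F³/5)
P(H) + s(-9)*70 = -⅖*(-4)³ - 9*70 = -⅖*(-64) - 630 = 128/5 - 630 = -3022/5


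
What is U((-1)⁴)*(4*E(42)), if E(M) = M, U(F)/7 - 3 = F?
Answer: 4704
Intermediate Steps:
U(F) = 21 + 7*F
U((-1)⁴)*(4*E(42)) = (21 + 7*(-1)⁴)*(4*42) = (21 + 7*1)*168 = (21 + 7)*168 = 28*168 = 4704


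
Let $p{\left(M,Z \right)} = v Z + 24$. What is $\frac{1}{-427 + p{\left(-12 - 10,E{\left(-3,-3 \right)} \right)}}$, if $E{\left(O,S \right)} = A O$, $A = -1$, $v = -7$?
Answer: $- \frac{1}{424} \approx -0.0023585$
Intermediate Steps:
$E{\left(O,S \right)} = - O$
$p{\left(M,Z \right)} = 24 - 7 Z$ ($p{\left(M,Z \right)} = - 7 Z + 24 = 24 - 7 Z$)
$\frac{1}{-427 + p{\left(-12 - 10,E{\left(-3,-3 \right)} \right)}} = \frac{1}{-427 + \left(24 - 7 \left(\left(-1\right) \left(-3\right)\right)\right)} = \frac{1}{-427 + \left(24 - 21\right)} = \frac{1}{-427 + 3} = \frac{1}{-424} = - \frac{1}{424}$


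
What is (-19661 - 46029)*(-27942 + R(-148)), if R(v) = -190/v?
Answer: 67910748985/37 ≈ 1.8354e+9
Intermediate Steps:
(-19661 - 46029)*(-27942 + R(-148)) = (-19661 - 46029)*(-27942 - 190/(-148)) = -65690*(-27942 - 190*(-1/148)) = -65690*(-27942 + 95/74) = -65690*(-2067613/74) = 67910748985/37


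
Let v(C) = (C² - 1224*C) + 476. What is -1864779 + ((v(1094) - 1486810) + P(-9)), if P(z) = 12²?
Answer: -3493189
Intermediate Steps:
P(z) = 144
v(C) = 476 + C² - 1224*C
-1864779 + ((v(1094) - 1486810) + P(-9)) = -1864779 + (((476 + 1094² - 1224*1094) - 1486810) + 144) = -1864779 + (((476 + 1196836 - 1339056) - 1486810) + 144) = -1864779 + ((-141744 - 1486810) + 144) = -1864779 + (-1628554 + 144) = -1864779 - 1628410 = -3493189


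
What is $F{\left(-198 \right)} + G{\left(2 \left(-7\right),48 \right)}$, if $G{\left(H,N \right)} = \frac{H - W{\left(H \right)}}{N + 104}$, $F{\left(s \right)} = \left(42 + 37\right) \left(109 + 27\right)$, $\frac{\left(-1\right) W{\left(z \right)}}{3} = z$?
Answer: $\frac{204129}{19} \approx 10744.0$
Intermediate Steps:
$W{\left(z \right)} = - 3 z$
$F{\left(s \right)} = 10744$ ($F{\left(s \right)} = 79 \cdot 136 = 10744$)
$G{\left(H,N \right)} = \frac{4 H}{104 + N}$ ($G{\left(H,N \right)} = \frac{H - - 3 H}{N + 104} = \frac{H + 3 H}{104 + N} = \frac{4 H}{104 + N}$)
$F{\left(-198 \right)} + G{\left(2 \left(-7\right),48 \right)} = 10744 + \frac{4 \cdot 2 \left(-7\right)}{104 + 48} = 10744 + 4 \left(-14\right) \frac{1}{152} = 10744 - \frac{7}{19} = \frac{204129}{19}$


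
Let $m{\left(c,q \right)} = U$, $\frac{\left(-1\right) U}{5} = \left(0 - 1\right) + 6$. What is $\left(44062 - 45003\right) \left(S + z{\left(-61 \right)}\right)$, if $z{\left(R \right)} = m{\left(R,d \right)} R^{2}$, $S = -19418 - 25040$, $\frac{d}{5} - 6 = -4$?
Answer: $129371503$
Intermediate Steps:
$d = 10$ ($d = 30 + 5 \left(-4\right) = 30 - 20 = 10$)
$U = -25$ ($U = - 5 \left(\left(0 - 1\right) + 6\right) = - 5 \left(-1 + 6\right) = \left(-5\right) 5 = -25$)
$S = -44458$ ($S = -19418 - 25040 = -44458$)
$m{\left(c,q \right)} = -25$
$z{\left(R \right)} = - 25 R^{2}$
$\left(44062 - 45003\right) \left(S + z{\left(-61 \right)}\right) = \left(44062 - 45003\right) \left(-44458 - 25 \left(-61\right)^{2}\right) = - 941 \left(-44458 - 93025\right) = \left(-941\right) \left(-137483\right) = 129371503$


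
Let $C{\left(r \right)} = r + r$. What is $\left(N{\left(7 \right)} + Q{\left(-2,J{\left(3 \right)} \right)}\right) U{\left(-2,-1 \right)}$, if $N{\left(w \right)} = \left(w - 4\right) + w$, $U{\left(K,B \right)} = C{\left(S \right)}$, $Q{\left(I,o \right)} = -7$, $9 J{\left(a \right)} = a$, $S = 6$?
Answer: $36$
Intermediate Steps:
$J{\left(a \right)} = \frac{a}{9}$
$C{\left(r \right)} = 2 r$
$U{\left(K,B \right)} = 12$ ($U{\left(K,B \right)} = 2 \cdot 6 = 12$)
$N{\left(w \right)} = -4 + 2 w$ ($N{\left(w \right)} = \left(-4 + w\right) + w = -4 + 2 w$)
$\left(N{\left(7 \right)} + Q{\left(-2,J{\left(3 \right)} \right)}\right) U{\left(-2,-1 \right)} = \left(\left(-4 + 2 \cdot 7\right) - 7\right) 12 = \left(\left(-4 + 14\right) - 7\right) 12 = \left(10 - 7\right) 12 = 3 \cdot 12 = 36$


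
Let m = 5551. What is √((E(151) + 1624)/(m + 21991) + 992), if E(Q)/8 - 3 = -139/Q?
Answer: 10*√42896573353995/2079421 ≈ 31.497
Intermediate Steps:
E(Q) = 24 - 1112/Q (E(Q) = 24 + 8*(-139/Q) = 24 - 1112/Q)
√((E(151) + 1624)/(m + 21991) + 992) = √(((24 - 1112/151) + 1624)/(5551 + 21991) + 992) = √(((24 - 1112*1/151) + 1624)/27542 + 992) = √(((24 - 1112/151) + 1624)*(1/27542) + 992) = √((2512/151 + 1624)*(1/27542) + 992) = √((247736/151)*(1/27542) + 992) = √(123868/2079421 + 992) = √(2062909500/2079421) = 10*√42896573353995/2079421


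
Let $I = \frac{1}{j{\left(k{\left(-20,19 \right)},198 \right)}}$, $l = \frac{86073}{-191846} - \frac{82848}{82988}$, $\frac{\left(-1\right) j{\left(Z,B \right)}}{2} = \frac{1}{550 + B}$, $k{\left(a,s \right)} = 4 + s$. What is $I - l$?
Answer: $- \frac{1482846360905}{3980228962} \approx -372.55$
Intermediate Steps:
$j{\left(Z,B \right)} = - \frac{2}{550 + B}$
$l = - \frac{5759270883}{3980228962}$ ($l = 86073 \left(- \frac{1}{191846}\right) - \frac{20712}{20747} = - \frac{86073}{191846} - \frac{20712}{20747} = - \frac{5759270883}{3980228962} \approx -1.447$)
$I = -374$ ($I = \frac{1}{\left(-2\right) \frac{1}{550 + 198}} = \frac{1}{\left(-2\right) \frac{1}{748}} = \frac{1}{- \frac{1}{374}} = -374$)
$I - l = -374 - - \frac{5759270883}{3980228962} = -374 + \frac{5759270883}{3980228962} = - \frac{1482846360905}{3980228962}$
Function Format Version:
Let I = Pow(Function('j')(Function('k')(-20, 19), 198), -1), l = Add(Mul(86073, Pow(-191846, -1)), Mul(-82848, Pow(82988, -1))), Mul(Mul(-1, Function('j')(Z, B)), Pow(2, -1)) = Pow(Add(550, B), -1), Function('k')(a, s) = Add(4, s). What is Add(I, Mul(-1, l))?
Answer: Rational(-1482846360905, 3980228962) ≈ -372.55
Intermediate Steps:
Function('j')(Z, B) = Mul(-2, Pow(Add(550, B), -1))
l = Rational(-5759270883, 3980228962) (l = Add(Mul(86073, Rational(-1, 191846)), Mul(-82848, Rational(1, 82988))) = Add(Rational(-86073, 191846), Rational(-20712, 20747)) = Rational(-5759270883, 3980228962) ≈ -1.4470)
I = -374 (I = Pow(Mul(-2, Pow(Add(550, 198), -1)), -1) = Pow(Mul(-2, Pow(748, -1)), -1) = Pow(Mul(-2, Rational(1, 748)), -1) = Pow(Rational(-1, 374), -1) = -374)
Add(I, Mul(-1, l)) = Add(-374, Mul(-1, Rational(-5759270883, 3980228962))) = Add(-374, Rational(5759270883, 3980228962)) = Rational(-1482846360905, 3980228962)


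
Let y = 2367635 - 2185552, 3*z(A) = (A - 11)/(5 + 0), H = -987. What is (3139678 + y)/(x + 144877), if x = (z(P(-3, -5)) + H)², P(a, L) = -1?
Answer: 83044025/28015646 ≈ 2.9642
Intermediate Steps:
z(A) = -11/15 + A/15 (z(A) = ((A - 11)/(5 + 0))/3 = ((-11 + A)/5)/3 = ((-11 + A)*(⅕))/3 = (-11/5 + A/5)/3 = -11/15 + A/15)
x = 24393721/25 (x = ((-11/15 + (1/15)*(-1)) - 987)² = ((-11/15 - 1/15) - 987)² = (-⅘ - 987)² = (-4939/5)² = 24393721/25 ≈ 9.7575e+5)
y = 182083
(3139678 + y)/(x + 144877) = (3139678 + 182083)/(24393721/25 + 144877) = 3321761/(28015646/25) = 3321761*(25/28015646) = 83044025/28015646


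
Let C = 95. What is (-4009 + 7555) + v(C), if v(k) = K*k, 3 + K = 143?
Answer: 16846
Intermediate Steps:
K = 140 (K = -3 + 143 = 140)
v(k) = 140*k
(-4009 + 7555) + v(C) = (-4009 + 7555) + 140*95 = 3546 + 13300 = 16846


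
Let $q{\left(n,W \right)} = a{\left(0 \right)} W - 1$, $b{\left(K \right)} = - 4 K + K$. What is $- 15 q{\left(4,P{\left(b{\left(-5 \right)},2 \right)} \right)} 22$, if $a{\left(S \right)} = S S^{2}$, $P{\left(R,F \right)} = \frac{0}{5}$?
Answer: $330$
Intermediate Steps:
$b{\left(K \right)} = - 3 K$
$P{\left(R,F \right)} = 0$ ($P{\left(R,F \right)} = 0 \cdot \frac{1}{5} = 0$)
$a{\left(S \right)} = S^{3}$
$q{\left(n,W \right)} = -1$ ($q{\left(n,W \right)} = 0^{3} W - 1 = 0 W - 1 = 0 - 1 = -1$)
$- 15 q{\left(4,P{\left(b{\left(-5 \right)},2 \right)} \right)} 22 = \left(-15\right) \left(-1\right) 22 = 15 \cdot 22 = 330$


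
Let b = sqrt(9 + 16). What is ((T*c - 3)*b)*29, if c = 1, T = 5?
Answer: 290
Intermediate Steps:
b = 5 (b = sqrt(25) = 5)
((T*c - 3)*b)*29 = ((5*1 - 3)*5)*29 = ((5 - 3)*5)*29 = (2*5)*29 = 10*29 = 290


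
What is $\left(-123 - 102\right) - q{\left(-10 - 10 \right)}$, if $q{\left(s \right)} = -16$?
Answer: $-209$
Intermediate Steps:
$\left(-123 - 102\right) - q{\left(-10 - 10 \right)} = \left(-123 - 102\right) - -16 = -225 + 16 = -209$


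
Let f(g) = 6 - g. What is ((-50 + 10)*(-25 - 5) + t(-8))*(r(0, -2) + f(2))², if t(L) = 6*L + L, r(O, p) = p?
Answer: 4576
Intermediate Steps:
t(L) = 7*L
((-50 + 10)*(-25 - 5) + t(-8))*(r(0, -2) + f(2))² = ((-50 + 10)*(-25 - 5) + 7*(-8))*(-2 + (6 - 1*2))² = (-40*(-30) - 56)*(-2 + (6 - 2))² = (1200 - 56)*(-2 + 4)² = 1144*2² = 1144*4 = 4576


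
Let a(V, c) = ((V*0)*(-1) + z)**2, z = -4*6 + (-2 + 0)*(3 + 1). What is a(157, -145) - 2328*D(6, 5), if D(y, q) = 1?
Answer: -1304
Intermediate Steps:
z = -32 (z = -24 - 2*4 = -24 - 8 = -32)
a(V, c) = 1024 (a(V, c) = ((V*0)*(-1) - 32)**2 = (0*(-1) - 32)**2 = (0 - 32)**2 = (-32)**2 = 1024)
a(157, -145) - 2328*D(6, 5) = 1024 - 2328*1 = 1024 - 2328 = -1304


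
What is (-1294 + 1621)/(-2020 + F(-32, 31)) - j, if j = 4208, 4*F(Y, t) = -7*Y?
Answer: -8264839/1964 ≈ -4208.2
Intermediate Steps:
F(Y, t) = -7*Y/4 (F(Y, t) = (-7*Y)/4 = -7*Y/4)
(-1294 + 1621)/(-2020 + F(-32, 31)) - j = (-1294 + 1621)/(-2020 - 7/4*(-32)) - 1*4208 = 327/(-2020 + 56) - 4208 = 327/(-1964) - 4208 = 327*(-1/1964) - 4208 = -327/1964 - 4208 = -8264839/1964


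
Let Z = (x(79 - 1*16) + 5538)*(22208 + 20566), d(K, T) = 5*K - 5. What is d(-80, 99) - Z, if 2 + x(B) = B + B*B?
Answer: -409262037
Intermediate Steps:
d(K, T) = -5 + 5*K
x(B) = -2 + B + B² (x(B) = -2 + (B + B*B) = -2 + (B + B²) = -2 + B + B²)
Z = 409261632 (Z = ((-2 + (79 - 1*16) + (79 - 1*16)²) + 5538)*(22208 + 20566) = ((-2 + (79 - 16) + (79 - 16)²) + 5538)*42774 = ((-2 + 63 + 63²) + 5538)*42774 = ((-2 + 63 + 3969) + 5538)*42774 = (4030 + 5538)*42774 = 9568*42774 = 409261632)
d(-80, 99) - Z = (-5 + 5*(-80)) - 1*409261632 = (-5 - 400) - 409261632 = -405 - 409261632 = -409262037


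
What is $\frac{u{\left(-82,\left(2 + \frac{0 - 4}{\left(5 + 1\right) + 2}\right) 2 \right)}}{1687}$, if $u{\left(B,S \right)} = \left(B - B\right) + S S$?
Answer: $\frac{9}{1687} \approx 0.0053349$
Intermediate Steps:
$u{\left(B,S \right)} = S^{2}$ ($u{\left(B,S \right)} = 0 + S^{2} = S^{2}$)
$\frac{u{\left(-82,\left(2 + \frac{0 - 4}{\left(5 + 1\right) + 2}\right) 2 \right)}}{1687} = \frac{\left(\left(2 + \frac{0 - 4}{\left(5 + 1\right) + 2}\right) 2\right)^{2}}{1687} = \left(\left(2 - \frac{4}{6 + 2}\right) 2\right)^{2} \cdot \frac{1}{1687} = \left(\left(2 - \frac{4}{8}\right) 2\right)^{2} \cdot \frac{1}{1687} = \left(\left(2 - \frac{1}{2}\right) 2\right)^{2} \cdot \frac{1}{1687} = \left(\frac{3}{2} \cdot 2\right)^{2} \cdot \frac{1}{1687} = 3^{2} \cdot \frac{1}{1687} = 9 \cdot \frac{1}{1687} = \frac{9}{1687}$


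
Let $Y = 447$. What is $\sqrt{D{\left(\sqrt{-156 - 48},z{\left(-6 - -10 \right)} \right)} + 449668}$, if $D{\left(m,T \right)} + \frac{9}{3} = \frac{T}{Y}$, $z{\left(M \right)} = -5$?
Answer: $\frac{5 \sqrt{3593884470}}{447} \approx 670.57$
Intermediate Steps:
$D{\left(m,T \right)} = -3 + \frac{T}{447}$
$\sqrt{D{\left(\sqrt{-156 - 48},z{\left(-6 - -10 \right)} \right)} + 449668} = \sqrt{\left(-3 + \frac{1}{447} \left(-5\right)\right) + 449668} = \sqrt{\left(-3 - \frac{5}{447}\right) + 449668} = \sqrt{- \frac{1346}{447} + 449668} = \sqrt{\frac{201000250}{447}} = \frac{5 \sqrt{3593884470}}{447}$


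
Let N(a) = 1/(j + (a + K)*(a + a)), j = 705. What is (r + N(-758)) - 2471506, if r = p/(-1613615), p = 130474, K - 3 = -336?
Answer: -6598886164019805289/2669985809515 ≈ -2.4715e+6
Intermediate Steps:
K = -333 (K = 3 - 336 = -333)
r = -130474/1613615 (r = 130474/(-1613615) = 130474*(-1/1613615) = -130474/1613615 ≈ -0.080858)
N(a) = 1/(705 + 2*a*(-333 + a)) (N(a) = 1/(705 + (a - 333)*(a + a)) = 1/(705 + (-333 + a)*(2*a)) = 1/(705 + 2*a*(-333 + a)))
(r + N(-758)) - 2471506 = (-130474/1613615 + 1/(705 - 666*(-758) + 2*(-758)²)) - 2471506 = (-130474/1613615 + 1/(705 + 504828 + 2*574564)) - 2471506 = (-130474/1613615 + 1/(705 + 504828 + 1149128)) - 2471506 = (-130474/1613615 + 1/1654661) - 2471506 = -215888625699/2669985809515 - 2471506 = -6598886164019805289/2669985809515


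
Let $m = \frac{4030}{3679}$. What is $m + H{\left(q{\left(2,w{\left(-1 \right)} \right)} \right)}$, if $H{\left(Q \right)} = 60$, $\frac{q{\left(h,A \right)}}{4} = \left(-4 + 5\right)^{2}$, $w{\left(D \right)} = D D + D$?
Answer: $\frac{17290}{283} \approx 61.095$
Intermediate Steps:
$w{\left(D \right)} = D + D^{2}$ ($w{\left(D \right)} = D^{2} + D = D + D^{2}$)
$q{\left(h,A \right)} = 4$ ($q{\left(h,A \right)} = 4 \left(-4 + 5\right)^{2} = 4 \cdot 1^{2} = 4 \cdot 1 = 4$)
$m = \frac{310}{283}$ ($m = 4030 \cdot \frac{1}{3679} = \frac{310}{283} \approx 1.0954$)
$m + H{\left(q{\left(2,w{\left(-1 \right)} \right)} \right)} = \frac{310}{283} + 60 = \frac{17290}{283}$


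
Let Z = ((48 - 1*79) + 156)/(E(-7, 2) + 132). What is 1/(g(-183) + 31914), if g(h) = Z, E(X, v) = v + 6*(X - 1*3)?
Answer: 74/2361761 ≈ 3.1333e-5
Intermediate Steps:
E(X, v) = -18 + v + 6*X (E(X, v) = v + 6*(X - 3) = v + 6*(-3 + X) = v + (-18 + 6*X) = -18 + v + 6*X)
Z = 125/74 (Z = ((48 - 1*79) + 156)/((-18 + 2 + 6*(-7)) + 132) = ((48 - 79) + 156)/((-18 + 2 - 42) + 132) = (-31 + 156)/(-58 + 132) = 125/74 ≈ 1.6892)
g(h) = 125/74
1/(g(-183) + 31914) = 1/(125/74 + 31914) = 1/(2361761/74) = 74/2361761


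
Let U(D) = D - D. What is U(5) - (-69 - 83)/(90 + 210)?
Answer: 38/75 ≈ 0.50667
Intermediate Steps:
U(D) = 0
U(5) - (-69 - 83)/(90 + 210) = 0 - (-69 - 83)/(90 + 210) = 0 - (-152)/300 = 0 - 1*(-38/75) = 0 + 38/75 = 38/75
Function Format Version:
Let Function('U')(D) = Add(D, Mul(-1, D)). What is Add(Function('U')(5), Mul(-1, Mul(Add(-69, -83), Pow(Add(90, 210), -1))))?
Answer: Rational(38, 75) ≈ 0.50667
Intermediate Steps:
Function('U')(D) = 0
Add(Function('U')(5), Mul(-1, Mul(Add(-69, -83), Pow(Add(90, 210), -1)))) = Add(0, Mul(-1, Mul(Add(-69, -83), Pow(Add(90, 210), -1)))) = Add(0, Mul(-1, Mul(-152, Pow(300, -1)))) = Add(0, Mul(-1, Mul(-152, Rational(1, 300)))) = Add(0, Mul(-1, Rational(-38, 75))) = Add(0, Rational(38, 75)) = Rational(38, 75)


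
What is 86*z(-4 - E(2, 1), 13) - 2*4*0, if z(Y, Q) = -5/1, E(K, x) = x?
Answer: -430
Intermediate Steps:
z(Y, Q) = -5 (z(Y, Q) = -5*1 = -5)
86*z(-4 - E(2, 1), 13) - 2*4*0 = 86*(-5) - 2*4*0 = -430 - 8*0 = -430 + 0 = -430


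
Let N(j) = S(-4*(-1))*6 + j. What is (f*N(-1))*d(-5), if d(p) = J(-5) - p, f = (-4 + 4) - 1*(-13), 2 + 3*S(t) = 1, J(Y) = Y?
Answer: 0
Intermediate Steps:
S(t) = -⅓ (S(t) = -⅔ + (⅓)*1 = -⅔ + ⅓ = -⅓)
f = 13 (f = 0 + 13 = 13)
d(p) = -5 - p
N(j) = -2 + j (N(j) = -⅓*6 + j = -2 + j)
(f*N(-1))*d(-5) = (13*(-2 - 1))*(-5 - 1*(-5)) = (13*(-3))*(-5 + 5) = -39*0 = 0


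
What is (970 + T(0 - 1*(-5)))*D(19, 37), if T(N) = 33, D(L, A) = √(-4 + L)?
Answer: 1003*√15 ≈ 3884.6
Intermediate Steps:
(970 + T(0 - 1*(-5)))*D(19, 37) = (970 + 33)*√(-4 + 19) = 1003*√15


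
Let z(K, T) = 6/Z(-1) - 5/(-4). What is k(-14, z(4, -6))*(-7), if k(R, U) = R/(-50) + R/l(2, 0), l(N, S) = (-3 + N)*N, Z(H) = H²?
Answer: -1274/25 ≈ -50.960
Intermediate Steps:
l(N, S) = N*(-3 + N)
z(K, T) = 29/4 (z(K, T) = 6/((-1)²) - 5/(-4) = 6/1 - 5*(-¼) = 6*1 + 5/4 = 6 + 5/4 = 29/4)
k(R, U) = -13*R/25 (k(R, U) = R/(-50) + R/((2*(-3 + 2))) = R*(-1/50) + R/((2*(-1))) = -R/50 + R/(-2) = -R/50 + R*(-½) = -R/50 - R/2 = -13*R/25)
k(-14, z(4, -6))*(-7) = -13/25*(-14)*(-7) = (182/25)*(-7) = -1274/25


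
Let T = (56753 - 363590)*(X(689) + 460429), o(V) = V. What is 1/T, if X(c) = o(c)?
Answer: -1/141488063766 ≈ -7.0677e-12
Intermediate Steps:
X(c) = c
T = -141488063766 (T = (56753 - 363590)*(689 + 460429) = -306837*461118 = -141488063766)
1/T = 1/(-141488063766) = -1/141488063766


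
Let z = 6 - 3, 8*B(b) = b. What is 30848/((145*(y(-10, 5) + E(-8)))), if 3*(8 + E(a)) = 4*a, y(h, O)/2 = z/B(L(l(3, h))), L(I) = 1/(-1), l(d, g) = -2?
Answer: -11568/3625 ≈ -3.1912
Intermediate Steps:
L(I) = -1
B(b) = b/8
z = 3
y(h, O) = -48 (y(h, O) = 2*(3/(((⅛)*(-1)))) = 2*(3/(-⅛)) = 2*(3*(-8)) = 2*(-24) = -48)
E(a) = -8 + 4*a/3 (E(a) = -8 + (4*a)/3 = -8 + 4*a/3)
30848/((145*(y(-10, 5) + E(-8)))) = 30848/((145*(-48 + (-8 + (4/3)*(-8))))) = 30848/((145*(-48 + (-8 - 32/3)))) = 30848/((145*(-48 - 56/3))) = 30848/((145*(-200/3))) = 30848/(-29000/3) = 30848*(-3/29000) = -11568/3625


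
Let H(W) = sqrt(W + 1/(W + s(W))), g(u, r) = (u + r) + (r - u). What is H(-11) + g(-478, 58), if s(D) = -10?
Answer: 116 + 2*I*sqrt(1218)/21 ≈ 116.0 + 3.3238*I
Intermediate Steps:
g(u, r) = 2*r (g(u, r) = (r + u) + (r - u) = 2*r)
H(W) = sqrt(W + 1/(-10 + W)) (H(W) = sqrt(W + 1/(W - 10)) = sqrt(W + 1/(-10 + W)))
H(-11) + g(-478, 58) = sqrt((1 - 11*(-10 - 11))/(-10 - 11)) + 2*58 = sqrt((1 - 11*(-21))/(-21)) + 116 = sqrt(-(1 + 231)/21) + 116 = sqrt(-1/21*232) + 116 = sqrt(-232/21) + 116 = 2*I*sqrt(1218)/21 + 116 = 116 + 2*I*sqrt(1218)/21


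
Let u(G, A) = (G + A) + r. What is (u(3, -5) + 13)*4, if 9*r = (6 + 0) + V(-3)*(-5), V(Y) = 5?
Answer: 320/9 ≈ 35.556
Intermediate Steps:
r = -19/9 (r = ((6 + 0) + 5*(-5))/9 = (6 - 25)/9 = (1/9)*(-19) = -19/9 ≈ -2.1111)
u(G, A) = -19/9 + A + G (u(G, A) = (G + A) - 19/9 = (A + G) - 19/9 = -19/9 + A + G)
(u(3, -5) + 13)*4 = ((-19/9 - 5 + 3) + 13)*4 = (-37/9 + 13)*4 = (80/9)*4 = 320/9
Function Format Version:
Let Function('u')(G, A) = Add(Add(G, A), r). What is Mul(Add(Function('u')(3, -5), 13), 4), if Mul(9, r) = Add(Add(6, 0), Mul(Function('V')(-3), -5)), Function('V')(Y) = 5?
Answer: Rational(320, 9) ≈ 35.556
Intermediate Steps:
r = Rational(-19, 9) (r = Mul(Rational(1, 9), Add(Add(6, 0), Mul(5, -5))) = Mul(Rational(1, 9), Add(6, -25)) = Mul(Rational(1, 9), -19) = Rational(-19, 9) ≈ -2.1111)
Function('u')(G, A) = Add(Rational(-19, 9), A, G) (Function('u')(G, A) = Add(Add(G, A), Rational(-19, 9)) = Add(Add(A, G), Rational(-19, 9)) = Add(Rational(-19, 9), A, G))
Mul(Add(Function('u')(3, -5), 13), 4) = Mul(Add(Add(Rational(-19, 9), -5, 3), 13), 4) = Mul(Add(Rational(-37, 9), 13), 4) = Mul(Rational(80, 9), 4) = Rational(320, 9)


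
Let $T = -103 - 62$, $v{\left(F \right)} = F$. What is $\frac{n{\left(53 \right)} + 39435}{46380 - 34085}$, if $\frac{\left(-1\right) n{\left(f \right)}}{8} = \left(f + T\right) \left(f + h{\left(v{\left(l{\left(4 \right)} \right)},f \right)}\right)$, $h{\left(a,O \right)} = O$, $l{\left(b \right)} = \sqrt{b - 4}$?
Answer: $\frac{134411}{12295} \approx 10.932$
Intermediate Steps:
$l{\left(b \right)} = \sqrt{-4 + b}$
$T = -165$
$n{\left(f \right)} = - 16 f \left(-165 + f\right)$ ($n{\left(f \right)} = - 8 \left(f - 165\right) \left(f + f\right) = - 8 \left(-165 + f\right) 2 f = - 8 \cdot 2 f \left(-165 + f\right) = - 16 f \left(-165 + f\right)$)
$\frac{n{\left(53 \right)} + 39435}{46380 - 34085} = \frac{16 \cdot 53 \left(165 - 53\right) + 39435}{46380 - 34085} = \frac{16 \cdot 53 \left(165 - 53\right) + 39435}{12295} = \left(16 \cdot 53 \cdot 112 + 39435\right) \frac{1}{12295} = \left(94976 + 39435\right) \frac{1}{12295} = 134411 \cdot \frac{1}{12295} = \frac{134411}{12295}$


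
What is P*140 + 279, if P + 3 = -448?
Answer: -62861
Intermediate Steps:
P = -451 (P = -3 - 448 = -451)
P*140 + 279 = -451*140 + 279 = -63140 + 279 = -62861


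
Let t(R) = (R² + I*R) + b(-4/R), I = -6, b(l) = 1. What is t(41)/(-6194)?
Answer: -718/3097 ≈ -0.23184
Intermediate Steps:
t(R) = 1 + R² - 6*R (t(R) = (R² - 6*R) + 1 = 1 + R² - 6*R)
t(41)/(-6194) = (1 + 41² - 6*41)/(-6194) = (1 + 1681 - 246)*(-1/6194) = 1436*(-1/6194) = -718/3097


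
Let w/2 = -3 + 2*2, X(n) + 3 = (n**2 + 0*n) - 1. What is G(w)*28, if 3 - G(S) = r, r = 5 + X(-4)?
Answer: -392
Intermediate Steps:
X(n) = -4 + n**2 (X(n) = -3 + ((n**2 + 0*n) - 1) = -3 + ((n**2 + 0) - 1) = -3 + (n**2 - 1) = -3 + (-1 + n**2) = -4 + n**2)
w = 2 (w = 2*(-3 + 2*2) = 2*(-3 + 4) = 2*1 = 2)
r = 17 (r = 5 + (-4 + (-4)**2) = 5 + (-4 + 16) = 5 + 12 = 17)
G(S) = -14 (G(S) = 3 - 1*17 = 3 - 17 = -14)
G(w)*28 = -14*28 = -392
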